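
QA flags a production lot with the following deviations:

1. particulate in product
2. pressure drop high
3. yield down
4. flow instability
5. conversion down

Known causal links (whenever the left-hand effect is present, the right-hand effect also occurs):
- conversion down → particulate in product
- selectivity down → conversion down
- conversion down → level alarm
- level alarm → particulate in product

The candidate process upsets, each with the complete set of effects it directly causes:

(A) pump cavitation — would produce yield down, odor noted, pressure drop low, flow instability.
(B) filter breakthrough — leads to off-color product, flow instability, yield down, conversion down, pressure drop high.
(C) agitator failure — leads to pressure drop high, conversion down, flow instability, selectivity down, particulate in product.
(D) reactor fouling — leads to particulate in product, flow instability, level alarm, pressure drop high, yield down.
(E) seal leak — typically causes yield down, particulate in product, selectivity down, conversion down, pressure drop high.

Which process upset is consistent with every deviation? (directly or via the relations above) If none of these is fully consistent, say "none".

B

Checking each candidate against the observations:
(A) pump cavitation — particulate in product NO; pressure drop high NO; yield down yes; flow instability yes; conversion down NO
(B) filter breakthrough — accounts for every observation (particulate in product through conversion down → particulate in product)
(C) agitator failure — particulate in product yes; pressure drop high yes; yield down NO; flow instability yes; conversion down yes
(D) reactor fouling — does not account for conversion down
(E) seal leak — particulate in product yes; pressure drop high yes; yield down yes; flow instability NO; conversion down yes
(B) is the only candidate with no mismatches.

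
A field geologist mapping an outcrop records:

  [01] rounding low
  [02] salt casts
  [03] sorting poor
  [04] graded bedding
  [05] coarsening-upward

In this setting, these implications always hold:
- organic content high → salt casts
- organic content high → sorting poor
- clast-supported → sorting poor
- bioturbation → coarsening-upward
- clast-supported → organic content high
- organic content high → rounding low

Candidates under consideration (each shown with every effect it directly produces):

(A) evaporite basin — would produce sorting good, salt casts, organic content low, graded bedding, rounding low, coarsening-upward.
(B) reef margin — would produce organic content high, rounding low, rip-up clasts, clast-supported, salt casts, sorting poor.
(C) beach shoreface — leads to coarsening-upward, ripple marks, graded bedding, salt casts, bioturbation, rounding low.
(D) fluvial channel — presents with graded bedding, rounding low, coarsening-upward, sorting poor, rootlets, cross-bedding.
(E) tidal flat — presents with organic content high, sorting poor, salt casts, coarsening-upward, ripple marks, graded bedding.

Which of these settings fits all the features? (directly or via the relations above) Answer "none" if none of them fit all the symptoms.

E

For each candidate, compare predicted effects to what was observed:
(A) evaporite basin — rounding low +; salt casts +; sorting poor -; graded bedding +; coarsening-upward +
(B) reef margin — does not account for graded bedding, coarsening-upward
(C) beach shoreface — does not account for sorting poor
(D) fluvial channel — rounding low +; salt casts -; sorting poor +; graded bedding +; coarsening-upward +
(E) tidal flat — accounts for every observation (rounding low via organic content high → rounding low)
(E) is the only candidate with no mismatches.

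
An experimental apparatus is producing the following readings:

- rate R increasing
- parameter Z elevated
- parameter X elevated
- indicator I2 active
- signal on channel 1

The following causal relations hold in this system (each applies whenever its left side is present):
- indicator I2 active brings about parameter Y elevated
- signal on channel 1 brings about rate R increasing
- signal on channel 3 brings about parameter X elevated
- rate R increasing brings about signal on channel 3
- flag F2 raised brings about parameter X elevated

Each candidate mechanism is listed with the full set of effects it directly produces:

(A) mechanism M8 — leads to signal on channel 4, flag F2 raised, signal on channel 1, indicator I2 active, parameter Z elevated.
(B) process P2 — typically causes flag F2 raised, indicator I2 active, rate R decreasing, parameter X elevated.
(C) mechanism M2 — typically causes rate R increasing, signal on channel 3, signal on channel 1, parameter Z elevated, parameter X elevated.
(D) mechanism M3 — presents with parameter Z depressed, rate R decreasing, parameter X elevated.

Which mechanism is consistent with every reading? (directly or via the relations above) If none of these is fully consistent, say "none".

Testing each hypothesis:
(A) mechanism M8 — rate R increasing yes (by signal on channel 1 → rate R increasing); parameter Z elevated yes; parameter X elevated yes (by flag F2 raised → parameter X elevated); indicator I2 active yes; signal on channel 1 yes
(B) process P2 — fails on rate R increasing, parameter Z elevated, signal on channel 1 (predicts rate R decreasing, not rate R increasing)
(C) mechanism M2 — rate R increasing yes; parameter Z elevated yes; parameter X elevated yes; indicator I2 active NO; signal on channel 1 yes
(D) mechanism M3 — fails on rate R increasing, parameter Z elevated, indicator I2 active, signal on channel 1 (predicts rate R decreasing, not rate R increasing; predicts parameter Z depressed, not parameter Z elevated)
(A) alone accounts for all the evidence.

A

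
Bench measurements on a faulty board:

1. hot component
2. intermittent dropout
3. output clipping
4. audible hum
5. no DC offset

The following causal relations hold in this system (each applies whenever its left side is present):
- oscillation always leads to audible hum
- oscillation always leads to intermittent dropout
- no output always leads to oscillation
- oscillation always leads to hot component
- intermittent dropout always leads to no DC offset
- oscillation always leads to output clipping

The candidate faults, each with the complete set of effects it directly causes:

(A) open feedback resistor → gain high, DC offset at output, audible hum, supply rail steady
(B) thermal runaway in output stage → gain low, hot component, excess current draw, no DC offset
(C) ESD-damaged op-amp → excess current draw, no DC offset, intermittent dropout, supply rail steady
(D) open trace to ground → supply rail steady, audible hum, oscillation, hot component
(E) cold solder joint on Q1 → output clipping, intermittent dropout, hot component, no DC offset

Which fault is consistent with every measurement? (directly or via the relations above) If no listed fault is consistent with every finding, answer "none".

Testing each hypothesis:
(A) open feedback resistor — hot component ✗; intermittent dropout ✗; output clipping ✗; audible hum ✓; no DC offset ✗
(B) thermal runaway in output stage — hot component ✓; intermittent dropout ✗; output clipping ✗; audible hum ✗; no DC offset ✓
(C) ESD-damaged op-amp — hot component ✗; intermittent dropout ✓; output clipping ✗; audible hum ✗; no DC offset ✓
(D) open trace to ground — accounts for every observation (intermittent dropout through oscillation → intermittent dropout)
(E) cold solder joint on Q1 — hot component ✓; intermittent dropout ✓; output clipping ✓; audible hum ✗; no DC offset ✓
(D) is the only candidate with no mismatches.

D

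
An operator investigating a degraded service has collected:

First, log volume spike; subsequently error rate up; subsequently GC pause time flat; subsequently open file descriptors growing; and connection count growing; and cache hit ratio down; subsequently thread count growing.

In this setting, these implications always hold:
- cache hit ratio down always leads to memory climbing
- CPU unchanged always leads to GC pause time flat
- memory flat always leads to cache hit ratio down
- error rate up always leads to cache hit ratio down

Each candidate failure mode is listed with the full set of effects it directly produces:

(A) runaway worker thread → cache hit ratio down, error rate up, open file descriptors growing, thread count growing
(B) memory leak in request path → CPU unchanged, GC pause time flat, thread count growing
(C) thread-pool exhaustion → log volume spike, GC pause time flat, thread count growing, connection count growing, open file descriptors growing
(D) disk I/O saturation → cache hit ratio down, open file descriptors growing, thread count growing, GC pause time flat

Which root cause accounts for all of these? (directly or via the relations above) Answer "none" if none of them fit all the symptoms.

Testing each hypothesis:
(A) runaway worker thread — does not account for log volume spike, GC pause time flat, connection count growing
(B) memory leak in request path — does not account for log volume spike, error rate up, open file descriptors growing, connection count growing, cache hit ratio down
(C) thread-pool exhaustion — log volume spike +; error rate up -; GC pause time flat +; open file descriptors growing +; connection count growing +; cache hit ratio down -; thread count growing +
(D) disk I/O saturation — log volume spike -; error rate up -; GC pause time flat +; open file descriptors growing +; connection count growing -; cache hit ratio down +; thread count growing +
None of the listed candidates fits everything.

none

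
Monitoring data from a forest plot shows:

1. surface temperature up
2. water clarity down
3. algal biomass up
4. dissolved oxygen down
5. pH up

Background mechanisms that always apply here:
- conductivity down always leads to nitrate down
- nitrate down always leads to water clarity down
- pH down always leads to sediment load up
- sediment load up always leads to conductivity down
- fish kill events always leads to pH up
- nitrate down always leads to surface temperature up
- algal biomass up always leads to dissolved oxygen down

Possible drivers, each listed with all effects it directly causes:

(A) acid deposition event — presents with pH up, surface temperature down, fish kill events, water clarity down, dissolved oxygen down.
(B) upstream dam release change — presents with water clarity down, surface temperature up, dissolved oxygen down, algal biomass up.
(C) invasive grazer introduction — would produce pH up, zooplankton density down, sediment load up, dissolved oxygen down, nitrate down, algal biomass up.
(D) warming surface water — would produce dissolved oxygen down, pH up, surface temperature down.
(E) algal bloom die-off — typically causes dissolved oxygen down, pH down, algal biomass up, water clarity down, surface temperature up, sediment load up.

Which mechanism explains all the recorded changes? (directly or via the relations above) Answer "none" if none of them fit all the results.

Testing each hypothesis:
(A) acid deposition event — fails on surface temperature up, algal biomass up (predicts surface temperature down, not surface temperature up)
(B) upstream dam release change — surface temperature up ✓; water clarity down ✓; algal biomass up ✓; dissolved oxygen down ✓; pH up ✗
(C) invasive grazer introduction — accounts for every observation (surface temperature up by nitrate down → surface temperature up)
(D) warming surface water — fails on surface temperature up, water clarity down, algal biomass up (predicts surface temperature down, not surface temperature up)
(E) algal bloom die-off — surface temperature up ✓; water clarity down ✓; algal biomass up ✓; dissolved oxygen down ✓; pH up ✗
(C) alone accounts for all the evidence.

C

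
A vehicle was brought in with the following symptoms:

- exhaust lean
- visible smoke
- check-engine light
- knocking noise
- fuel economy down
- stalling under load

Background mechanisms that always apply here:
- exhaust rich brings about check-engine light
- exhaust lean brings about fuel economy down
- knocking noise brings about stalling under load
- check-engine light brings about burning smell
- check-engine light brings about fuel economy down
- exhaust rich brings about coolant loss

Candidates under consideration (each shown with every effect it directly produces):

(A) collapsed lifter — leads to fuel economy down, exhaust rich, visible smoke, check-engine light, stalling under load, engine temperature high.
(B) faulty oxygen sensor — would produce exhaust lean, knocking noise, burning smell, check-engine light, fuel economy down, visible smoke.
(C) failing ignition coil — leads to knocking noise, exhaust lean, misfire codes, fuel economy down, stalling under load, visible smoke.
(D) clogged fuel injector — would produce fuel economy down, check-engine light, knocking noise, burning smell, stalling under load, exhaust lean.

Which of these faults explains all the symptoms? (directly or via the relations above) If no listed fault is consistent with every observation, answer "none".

B

For each candidate, compare predicted effects to what was observed:
(A) collapsed lifter — fails on exhaust lean, knocking noise (predicts exhaust rich, not exhaust lean)
(B) faulty oxygen sensor — accounts for every observation (stalling under load via knocking noise → stalling under load)
(C) failing ignition coil — does not account for check-engine light
(D) clogged fuel injector — exhaust lean +; visible smoke -; check-engine light +; knocking noise +; fuel economy down +; stalling under load +
Only (B) is consistent with every observation.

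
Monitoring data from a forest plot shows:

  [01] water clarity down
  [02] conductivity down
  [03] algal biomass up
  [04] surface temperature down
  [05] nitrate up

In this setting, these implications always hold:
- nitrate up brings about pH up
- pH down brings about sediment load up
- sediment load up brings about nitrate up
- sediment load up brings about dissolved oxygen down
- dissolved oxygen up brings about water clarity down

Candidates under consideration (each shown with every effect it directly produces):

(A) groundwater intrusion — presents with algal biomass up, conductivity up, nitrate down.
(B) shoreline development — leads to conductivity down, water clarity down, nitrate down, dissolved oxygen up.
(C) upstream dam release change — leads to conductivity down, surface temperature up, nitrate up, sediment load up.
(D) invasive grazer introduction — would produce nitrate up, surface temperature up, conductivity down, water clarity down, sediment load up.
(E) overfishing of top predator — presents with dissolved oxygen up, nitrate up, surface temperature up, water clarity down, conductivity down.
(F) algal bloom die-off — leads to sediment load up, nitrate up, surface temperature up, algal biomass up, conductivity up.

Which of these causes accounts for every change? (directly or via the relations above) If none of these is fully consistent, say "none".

Testing each hypothesis:
(A) groundwater intrusion — fails on water clarity down, conductivity down, surface temperature down, nitrate up (predicts conductivity up, not conductivity down; predicts nitrate down, not nitrate up)
(B) shoreline development — water clarity down ✓; conductivity down ✓; algal biomass up ✗; surface temperature down ✗; nitrate up ✗
(C) upstream dam release change — fails on water clarity down, algal biomass up, surface temperature down (predicts surface temperature up, not surface temperature down)
(D) invasive grazer introduction — water clarity down ✓; conductivity down ✓; algal biomass up ✗; surface temperature down ✗; nitrate up ✓
(E) overfishing of top predator — fails on algal biomass up, surface temperature down (predicts surface temperature up, not surface temperature down)
(F) algal bloom die-off — water clarity down ✗; conductivity down ✗; algal biomass up ✓; surface temperature down ✗; nitrate up ✓
None of the listed candidates fits everything.

none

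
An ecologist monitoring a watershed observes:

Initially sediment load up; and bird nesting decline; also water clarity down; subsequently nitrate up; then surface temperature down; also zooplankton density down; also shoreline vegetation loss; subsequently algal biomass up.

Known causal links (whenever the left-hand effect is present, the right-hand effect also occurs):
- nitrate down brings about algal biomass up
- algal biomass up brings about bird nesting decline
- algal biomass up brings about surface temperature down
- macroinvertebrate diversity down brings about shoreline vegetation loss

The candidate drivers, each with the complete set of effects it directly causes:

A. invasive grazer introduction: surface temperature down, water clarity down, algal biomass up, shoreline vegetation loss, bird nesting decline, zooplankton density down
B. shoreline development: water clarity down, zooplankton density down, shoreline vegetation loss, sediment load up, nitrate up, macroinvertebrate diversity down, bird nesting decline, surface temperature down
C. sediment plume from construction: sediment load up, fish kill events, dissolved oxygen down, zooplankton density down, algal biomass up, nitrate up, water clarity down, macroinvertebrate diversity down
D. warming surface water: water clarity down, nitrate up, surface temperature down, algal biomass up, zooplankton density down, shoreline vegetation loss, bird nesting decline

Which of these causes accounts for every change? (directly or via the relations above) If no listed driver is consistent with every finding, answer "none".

Testing each hypothesis:
(A) invasive grazer introduction — sediment load up ✗; bird nesting decline ✓; water clarity down ✓; nitrate up ✗; surface temperature down ✓; zooplankton density down ✓; shoreline vegetation loss ✓; algal biomass up ✓
(B) shoreline development — sediment load up ✓; bird nesting decline ✓; water clarity down ✓; nitrate up ✓; surface temperature down ✓; zooplankton density down ✓; shoreline vegetation loss ✓; algal biomass up ✗
(C) sediment plume from construction — sediment load up ✓; bird nesting decline ✓ (by algal biomass up → bird nesting decline); water clarity down ✓; nitrate up ✓; surface temperature down ✓ (by algal biomass up → surface temperature down); zooplankton density down ✓; shoreline vegetation loss ✓ (by macroinvertebrate diversity down → shoreline vegetation loss); algal biomass up ✓
(D) warming surface water — sediment load up ✗; bird nesting decline ✓; water clarity down ✓; nitrate up ✓; surface temperature down ✓; zooplankton density down ✓; shoreline vegetation loss ✓; algal biomass up ✓
Only (C) is consistent with every observation.

C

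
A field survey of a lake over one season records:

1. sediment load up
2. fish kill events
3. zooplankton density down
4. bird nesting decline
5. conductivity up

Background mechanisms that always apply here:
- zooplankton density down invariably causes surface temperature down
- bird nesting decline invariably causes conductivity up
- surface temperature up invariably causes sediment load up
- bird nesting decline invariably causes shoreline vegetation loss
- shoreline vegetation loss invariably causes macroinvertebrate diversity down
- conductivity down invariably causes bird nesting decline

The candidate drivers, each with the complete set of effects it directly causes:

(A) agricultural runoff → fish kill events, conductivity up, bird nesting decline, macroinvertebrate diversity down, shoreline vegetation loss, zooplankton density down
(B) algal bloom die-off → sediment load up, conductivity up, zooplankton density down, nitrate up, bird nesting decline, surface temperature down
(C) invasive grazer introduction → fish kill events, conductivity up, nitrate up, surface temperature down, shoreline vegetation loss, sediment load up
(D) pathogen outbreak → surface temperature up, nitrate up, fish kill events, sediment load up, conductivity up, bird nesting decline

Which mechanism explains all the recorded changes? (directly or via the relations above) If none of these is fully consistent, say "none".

For each candidate, compare predicted effects to what was observed:
(A) agricultural runoff — does not account for sediment load up
(B) algal bloom die-off — does not account for fish kill events
(C) invasive grazer introduction — sediment load up match; fish kill events match; zooplankton density down miss; bird nesting decline miss; conductivity up match
(D) pathogen outbreak — does not account for zooplankton density down
None of the listed candidates fits everything.

none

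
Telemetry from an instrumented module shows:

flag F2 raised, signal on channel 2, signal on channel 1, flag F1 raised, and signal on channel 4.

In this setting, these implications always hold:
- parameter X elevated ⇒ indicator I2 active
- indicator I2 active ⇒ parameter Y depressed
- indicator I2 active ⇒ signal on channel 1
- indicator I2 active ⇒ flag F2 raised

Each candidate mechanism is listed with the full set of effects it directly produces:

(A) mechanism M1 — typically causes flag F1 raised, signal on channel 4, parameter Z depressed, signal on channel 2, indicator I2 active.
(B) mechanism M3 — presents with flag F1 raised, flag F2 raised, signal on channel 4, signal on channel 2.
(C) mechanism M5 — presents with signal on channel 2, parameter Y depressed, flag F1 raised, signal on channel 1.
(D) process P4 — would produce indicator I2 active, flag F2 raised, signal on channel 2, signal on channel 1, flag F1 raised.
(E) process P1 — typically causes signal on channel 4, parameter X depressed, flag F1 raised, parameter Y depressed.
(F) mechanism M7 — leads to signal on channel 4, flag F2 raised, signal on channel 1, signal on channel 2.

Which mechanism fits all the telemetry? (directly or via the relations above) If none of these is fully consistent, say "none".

For each candidate, compare predicted effects to what was observed:
(A) mechanism M1 — flag F2 raised match (via indicator I2 active → flag F2 raised); signal on channel 2 match; signal on channel 1 match (via indicator I2 active → signal on channel 1); flag F1 raised match; signal on channel 4 match
(B) mechanism M3 — flag F2 raised match; signal on channel 2 match; signal on channel 1 miss; flag F1 raised match; signal on channel 4 match
(C) mechanism M5 — flag F2 raised miss; signal on channel 2 match; signal on channel 1 match; flag F1 raised match; signal on channel 4 miss
(D) process P4 — does not account for signal on channel 4
(E) process P1 — flag F2 raised miss; signal on channel 2 miss; signal on channel 1 miss; flag F1 raised match; signal on channel 4 match
(F) mechanism M7 — does not account for flag F1 raised
(A) is the only candidate with no mismatches.

A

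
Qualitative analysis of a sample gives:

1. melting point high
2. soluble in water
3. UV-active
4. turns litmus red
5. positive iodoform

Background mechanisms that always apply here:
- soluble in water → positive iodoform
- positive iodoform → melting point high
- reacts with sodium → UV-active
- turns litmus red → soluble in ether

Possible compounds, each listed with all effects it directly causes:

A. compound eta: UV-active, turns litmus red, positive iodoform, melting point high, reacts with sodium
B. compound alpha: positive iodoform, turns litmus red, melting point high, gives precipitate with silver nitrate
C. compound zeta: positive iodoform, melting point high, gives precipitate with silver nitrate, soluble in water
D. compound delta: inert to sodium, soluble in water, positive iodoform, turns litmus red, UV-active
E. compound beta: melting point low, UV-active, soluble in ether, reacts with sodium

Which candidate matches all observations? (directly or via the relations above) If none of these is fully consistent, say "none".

D

For each candidate, compare predicted effects to what was observed:
(A) compound eta — does not account for soluble in water
(B) compound alpha — does not account for soluble in water, UV-active
(C) compound zeta — melting point high yes; soluble in water yes; UV-active NO; turns litmus red NO; positive iodoform yes
(D) compound delta — accounts for every observation (melting point high by positive iodoform → melting point high)
(E) compound beta — fails on melting point high, soluble in water, turns litmus red, positive iodoform (predicts melting point low, not melting point high)
(D) alone accounts for all the evidence.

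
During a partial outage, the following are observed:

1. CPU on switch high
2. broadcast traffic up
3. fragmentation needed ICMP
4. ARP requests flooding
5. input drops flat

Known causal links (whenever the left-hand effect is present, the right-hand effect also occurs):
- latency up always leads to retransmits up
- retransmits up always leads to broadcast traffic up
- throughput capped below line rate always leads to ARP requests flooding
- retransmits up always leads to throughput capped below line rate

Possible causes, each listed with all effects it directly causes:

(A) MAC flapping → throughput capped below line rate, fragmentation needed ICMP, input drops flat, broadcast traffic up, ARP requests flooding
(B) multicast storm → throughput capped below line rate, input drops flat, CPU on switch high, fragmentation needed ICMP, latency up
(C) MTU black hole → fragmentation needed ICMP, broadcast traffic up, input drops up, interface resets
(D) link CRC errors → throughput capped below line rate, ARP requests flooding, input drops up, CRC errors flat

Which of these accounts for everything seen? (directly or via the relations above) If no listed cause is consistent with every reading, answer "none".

B

Per-candidate check:
(A) MAC flapping — CPU on switch high miss; broadcast traffic up match; fragmentation needed ICMP match; ARP requests flooding match; input drops flat match
(B) multicast storm — accounts for every observation (broadcast traffic up via latency up → retransmits up → broadcast traffic up)
(C) MTU black hole — CPU on switch high miss; broadcast traffic up match; fragmentation needed ICMP match; ARP requests flooding miss; input drops flat miss
(D) link CRC errors — CPU on switch high miss; broadcast traffic up miss; fragmentation needed ICMP miss; ARP requests flooding match; input drops flat miss
(B) is the only candidate with no mismatches.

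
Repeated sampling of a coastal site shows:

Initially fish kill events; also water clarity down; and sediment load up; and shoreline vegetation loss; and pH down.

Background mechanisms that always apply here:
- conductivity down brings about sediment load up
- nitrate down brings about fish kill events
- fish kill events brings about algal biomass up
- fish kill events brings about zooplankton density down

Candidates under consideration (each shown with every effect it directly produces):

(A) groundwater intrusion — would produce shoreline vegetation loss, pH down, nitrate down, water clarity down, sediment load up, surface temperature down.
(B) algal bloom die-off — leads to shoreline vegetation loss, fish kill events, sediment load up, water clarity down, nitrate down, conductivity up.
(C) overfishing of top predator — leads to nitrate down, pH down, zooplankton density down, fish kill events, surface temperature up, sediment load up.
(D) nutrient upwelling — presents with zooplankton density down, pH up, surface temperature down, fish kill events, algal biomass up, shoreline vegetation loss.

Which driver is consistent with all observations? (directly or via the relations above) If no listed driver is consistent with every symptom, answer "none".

A

Per-candidate check:
(A) groundwater intrusion — fish kill events match (via nitrate down → fish kill events); water clarity down match; sediment load up match; shoreline vegetation loss match; pH down match
(B) algal bloom die-off — does not account for pH down
(C) overfishing of top predator — does not account for water clarity down, shoreline vegetation loss
(D) nutrient upwelling — fails on water clarity down, sediment load up, pH down (predicts pH up, not pH down)
(A) alone accounts for all the evidence.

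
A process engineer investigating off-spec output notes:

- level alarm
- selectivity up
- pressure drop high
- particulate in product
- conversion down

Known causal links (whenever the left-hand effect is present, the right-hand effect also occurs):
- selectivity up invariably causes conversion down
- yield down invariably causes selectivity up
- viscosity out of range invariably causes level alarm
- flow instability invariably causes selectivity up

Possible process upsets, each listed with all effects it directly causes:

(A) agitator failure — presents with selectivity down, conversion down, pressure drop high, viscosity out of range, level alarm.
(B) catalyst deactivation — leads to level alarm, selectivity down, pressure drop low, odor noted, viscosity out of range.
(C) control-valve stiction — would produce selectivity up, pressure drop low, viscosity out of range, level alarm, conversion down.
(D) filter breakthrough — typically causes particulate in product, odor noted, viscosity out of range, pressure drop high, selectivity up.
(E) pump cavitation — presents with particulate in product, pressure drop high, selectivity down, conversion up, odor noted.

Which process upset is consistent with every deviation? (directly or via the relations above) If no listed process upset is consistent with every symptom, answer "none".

D

Per-candidate check:
(A) agitator failure — fails on selectivity up, particulate in product (predicts selectivity down, not selectivity up)
(B) catalyst deactivation — fails on selectivity up, pressure drop high, particulate in product, conversion down (predicts selectivity down, not selectivity up; predicts pressure drop low, not pressure drop high)
(C) control-valve stiction — level alarm yes; selectivity up yes; pressure drop high NO; particulate in product NO; conversion down yes
(D) filter breakthrough — level alarm yes (through viscosity out of range → level alarm); selectivity up yes; pressure drop high yes; particulate in product yes; conversion down yes (through selectivity up → conversion down)
(E) pump cavitation — fails on level alarm, selectivity up, conversion down (predicts selectivity down, not selectivity up; predicts conversion up, not conversion down)
(D) is the only candidate with no mismatches.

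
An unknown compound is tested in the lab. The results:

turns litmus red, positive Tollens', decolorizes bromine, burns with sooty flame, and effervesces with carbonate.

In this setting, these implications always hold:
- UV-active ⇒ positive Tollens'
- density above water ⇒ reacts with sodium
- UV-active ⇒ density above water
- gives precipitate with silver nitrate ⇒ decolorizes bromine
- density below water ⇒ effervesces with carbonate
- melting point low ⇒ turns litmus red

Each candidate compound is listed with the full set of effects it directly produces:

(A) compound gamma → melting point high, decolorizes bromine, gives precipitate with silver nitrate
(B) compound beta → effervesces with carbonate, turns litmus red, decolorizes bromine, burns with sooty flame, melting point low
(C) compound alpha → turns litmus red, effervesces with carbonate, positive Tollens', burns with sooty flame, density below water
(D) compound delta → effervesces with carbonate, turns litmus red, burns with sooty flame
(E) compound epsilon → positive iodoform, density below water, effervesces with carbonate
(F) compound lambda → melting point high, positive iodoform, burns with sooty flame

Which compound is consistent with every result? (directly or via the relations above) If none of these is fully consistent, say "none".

Per-candidate check:
(A) compound gamma — turns litmus red miss; positive Tollens' miss; decolorizes bromine match; burns with sooty flame miss; effervesces with carbonate miss
(B) compound beta — does not account for positive Tollens'
(C) compound alpha — does not account for decolorizes bromine
(D) compound delta — does not account for positive Tollens', decolorizes bromine
(E) compound epsilon — does not account for turns litmus red, positive Tollens', decolorizes bromine, burns with sooty flame
(F) compound lambda — does not account for turns litmus red, positive Tollens', decolorizes bromine, effervesces with carbonate
No candidate is consistent with all observations.

none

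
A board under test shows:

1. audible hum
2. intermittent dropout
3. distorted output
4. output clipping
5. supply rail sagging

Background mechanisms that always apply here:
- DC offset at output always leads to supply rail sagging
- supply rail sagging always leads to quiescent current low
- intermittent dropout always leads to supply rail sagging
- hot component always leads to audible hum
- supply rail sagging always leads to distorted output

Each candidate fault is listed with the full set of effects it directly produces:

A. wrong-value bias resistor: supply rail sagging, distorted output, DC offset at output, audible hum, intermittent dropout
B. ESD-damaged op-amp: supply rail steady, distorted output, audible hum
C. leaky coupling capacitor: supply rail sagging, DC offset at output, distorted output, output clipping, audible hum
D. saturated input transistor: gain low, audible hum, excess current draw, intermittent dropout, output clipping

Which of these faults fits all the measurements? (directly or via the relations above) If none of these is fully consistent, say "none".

D

For each candidate, compare predicted effects to what was observed:
(A) wrong-value bias resistor — audible hum +; intermittent dropout +; distorted output +; output clipping -; supply rail sagging +
(B) ESD-damaged op-amp — audible hum +; intermittent dropout -; distorted output +; output clipping -; supply rail sagging -
(C) leaky coupling capacitor — does not account for intermittent dropout
(D) saturated input transistor — audible hum +; intermittent dropout +; distorted output + (via intermittent dropout → supply rail sagging → distorted output); output clipping +; supply rail sagging + (via intermittent dropout → supply rail sagging)
(D) is the only candidate with no mismatches.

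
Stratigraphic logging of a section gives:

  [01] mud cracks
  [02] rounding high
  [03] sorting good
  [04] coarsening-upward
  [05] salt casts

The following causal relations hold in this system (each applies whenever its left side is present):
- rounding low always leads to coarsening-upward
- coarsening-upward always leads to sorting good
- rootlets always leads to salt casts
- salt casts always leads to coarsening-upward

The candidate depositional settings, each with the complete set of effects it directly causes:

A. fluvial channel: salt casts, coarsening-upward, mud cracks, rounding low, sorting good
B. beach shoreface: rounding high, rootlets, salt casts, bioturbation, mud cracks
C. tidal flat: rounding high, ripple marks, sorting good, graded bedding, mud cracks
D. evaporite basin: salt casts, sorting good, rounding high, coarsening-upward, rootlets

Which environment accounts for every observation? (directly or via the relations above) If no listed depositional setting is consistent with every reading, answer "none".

B

Checking each candidate against the observations:
(A) fluvial channel — mud cracks ✓; rounding high ✗; sorting good ✓; coarsening-upward ✓; salt casts ✓
(B) beach shoreface — mud cracks ✓; rounding high ✓; sorting good ✓ (through salt casts → coarsening-upward → sorting good); coarsening-upward ✓ (through salt casts → coarsening-upward); salt casts ✓
(C) tidal flat — mud cracks ✓; rounding high ✓; sorting good ✓; coarsening-upward ✗; salt casts ✗
(D) evaporite basin — mud cracks ✗; rounding high ✓; sorting good ✓; coarsening-upward ✓; salt casts ✓
(B) alone accounts for all the evidence.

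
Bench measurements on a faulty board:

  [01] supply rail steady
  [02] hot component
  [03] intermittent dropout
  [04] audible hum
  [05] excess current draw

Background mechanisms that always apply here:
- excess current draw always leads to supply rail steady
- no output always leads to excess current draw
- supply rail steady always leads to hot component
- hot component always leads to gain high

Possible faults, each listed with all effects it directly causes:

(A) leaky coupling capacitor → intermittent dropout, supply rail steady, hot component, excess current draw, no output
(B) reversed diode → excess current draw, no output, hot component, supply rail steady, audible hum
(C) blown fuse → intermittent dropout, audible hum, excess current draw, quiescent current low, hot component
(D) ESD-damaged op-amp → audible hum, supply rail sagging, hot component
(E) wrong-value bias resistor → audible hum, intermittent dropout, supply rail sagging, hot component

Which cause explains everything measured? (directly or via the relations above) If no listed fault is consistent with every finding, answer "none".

Per-candidate check:
(A) leaky coupling capacitor — supply rail steady ✓; hot component ✓; intermittent dropout ✓; audible hum ✗; excess current draw ✓
(B) reversed diode — does not account for intermittent dropout
(C) blown fuse — accounts for every observation (supply rail steady by excess current draw → supply rail steady)
(D) ESD-damaged op-amp — supply rail steady ✗; hot component ✓; intermittent dropout ✗; audible hum ✓; excess current draw ✗
(E) wrong-value bias resistor — fails on supply rail steady, excess current draw (predicts supply rail sagging, not supply rail steady)
(C) is the only candidate with no mismatches.

C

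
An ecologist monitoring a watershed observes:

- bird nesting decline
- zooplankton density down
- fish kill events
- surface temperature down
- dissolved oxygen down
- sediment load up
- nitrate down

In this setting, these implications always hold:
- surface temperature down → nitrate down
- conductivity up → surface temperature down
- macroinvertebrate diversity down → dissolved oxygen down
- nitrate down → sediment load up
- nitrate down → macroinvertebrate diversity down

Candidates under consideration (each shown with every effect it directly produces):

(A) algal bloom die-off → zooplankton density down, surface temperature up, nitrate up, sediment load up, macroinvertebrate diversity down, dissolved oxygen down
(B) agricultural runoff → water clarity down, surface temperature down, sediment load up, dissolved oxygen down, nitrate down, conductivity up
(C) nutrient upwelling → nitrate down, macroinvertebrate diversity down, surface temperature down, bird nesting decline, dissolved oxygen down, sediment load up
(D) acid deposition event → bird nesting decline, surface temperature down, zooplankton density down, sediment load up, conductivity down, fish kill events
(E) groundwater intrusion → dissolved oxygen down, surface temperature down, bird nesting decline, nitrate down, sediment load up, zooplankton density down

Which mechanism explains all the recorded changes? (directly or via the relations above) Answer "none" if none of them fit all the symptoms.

D

Testing each hypothesis:
(A) algal bloom die-off — bird nesting decline -; zooplankton density down +; fish kill events -; surface temperature down -; dissolved oxygen down +; sediment load up +; nitrate down -
(B) agricultural runoff — does not account for bird nesting decline, zooplankton density down, fish kill events
(C) nutrient upwelling — bird nesting decline +; zooplankton density down -; fish kill events -; surface temperature down +; dissolved oxygen down +; sediment load up +; nitrate down +
(D) acid deposition event — bird nesting decline +; zooplankton density down +; fish kill events +; surface temperature down +; dissolved oxygen down + (by surface temperature down → nitrate down → macroinvertebrate diversity down → dissolved oxygen down); sediment load up +; nitrate down + (by surface temperature down → nitrate down)
(E) groundwater intrusion — bird nesting decline +; zooplankton density down +; fish kill events -; surface temperature down +; dissolved oxygen down +; sediment load up +; nitrate down +
(D) alone accounts for all the evidence.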